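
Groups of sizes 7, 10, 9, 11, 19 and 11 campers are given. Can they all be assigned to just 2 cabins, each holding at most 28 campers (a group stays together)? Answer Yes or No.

Total = 67 campers; ⌈67/28⌉ = 3.
At least 3 cabins are required, but only 2 are allowed.

No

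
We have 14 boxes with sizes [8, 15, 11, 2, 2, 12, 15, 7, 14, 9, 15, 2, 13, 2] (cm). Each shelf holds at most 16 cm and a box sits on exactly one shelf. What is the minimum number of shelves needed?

9

Total = 15 + 15 + 15 + 14 + 13 + 12 + 11 + 9 + 8 + 7 + 2 + 2 + 2 + 2 = 127 cm.
Lower bound: ⌈127/16⌉ = 8 shelves.
A packing using 9 shelves:
  shelf 1: 15 = 15
  shelf 2: 15 = 15
  shelf 3: 15 = 15
  shelf 4: 14 + 2 = 16
  shelf 5: 13 + 2 = 15
  shelf 6: 12 + 2 + 2 = 16
  shelf 7: 11 = 11
  shelf 8: 9 + 7 = 16
  shelf 9: 8 = 8
No arrangement into 8 shelves stays within capacity, so 9 is optimal.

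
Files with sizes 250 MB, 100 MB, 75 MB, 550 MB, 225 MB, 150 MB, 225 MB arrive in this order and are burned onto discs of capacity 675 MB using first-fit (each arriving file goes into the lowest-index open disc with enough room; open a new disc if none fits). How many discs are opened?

  250 → disc 1 (new)  [load 250/675]
  100 → disc 1  [load 350/675]
  75 → disc 1  [load 425/675]
  550 → disc 2 (new)  [load 550/675]
  225 → disc 1  [load 650/675]
  150 → disc 3 (new)  [load 150/675]
  225 → disc 3  [load 375/675]
3 discs opened.

3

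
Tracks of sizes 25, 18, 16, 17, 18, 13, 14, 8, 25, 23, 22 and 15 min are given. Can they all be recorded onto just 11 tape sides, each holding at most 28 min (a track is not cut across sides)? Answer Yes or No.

Yes

A valid assignment using 10 tape sides:
  side 1: 25 = 25
  side 2: 25 = 25
  side 3: 23 = 23
  side 4: 22 = 22
  side 5: 18 + 8 = 26
  side 6: 18 = 18
  side 7: 17 = 17
  side 8: 16 = 16
  side 9: 15 + 13 = 28
  side 10: 14 = 14
That uses only 10 ≤ 11, so 11 tape sides are enough.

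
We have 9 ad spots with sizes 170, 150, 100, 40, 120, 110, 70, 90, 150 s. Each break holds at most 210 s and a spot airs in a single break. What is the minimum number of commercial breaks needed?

6

Total = 170 + 150 + 150 + 120 + 110 + 100 + 90 + 70 + 40 = 1000 s.
Lower bound: ⌈1000/210⌉ = 5 commercial breaks.
A packing using 6 commercial breaks:
  break 1: 170 + 40 = 210
  break 2: 150 = 150
  break 3: 150 = 150
  break 4: 120 + 90 = 210
  break 5: 110 + 100 = 210
  break 6: 70 = 70
No arrangement into 5 commercial breaks stays within capacity, so 6 is optimal.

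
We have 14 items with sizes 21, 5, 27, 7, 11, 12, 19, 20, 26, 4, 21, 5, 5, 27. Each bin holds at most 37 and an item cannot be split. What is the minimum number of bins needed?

7

Total = 27 + 27 + 26 + 21 + 21 + 20 + 19 + 12 + 11 + 7 + 5 + 5 + 5 + 4 = 210.
Lower bound: ⌈210/37⌉ = 6 bins.
Also, 7 items each exceed 37/2, and no two of those can share a bin, so at least 7 bins are needed.
A packing using 7 bins:
  bin 1: 27 + 7 = 34
  bin 2: 27 + 5 + 5 = 37
  bin 3: 26 + 11 = 37
  bin 4: 21 + 12 + 4 = 37
  bin 5: 21 + 5 = 26
  bin 6: 20 = 20
  bin 7: 19 = 19
This matches the lower bound, so 7 is optimal.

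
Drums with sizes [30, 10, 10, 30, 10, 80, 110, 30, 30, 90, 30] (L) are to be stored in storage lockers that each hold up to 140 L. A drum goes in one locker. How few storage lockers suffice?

4

Total = 110 + 90 + 80 + 30 + 30 + 30 + 30 + 30 + 10 + 10 + 10 = 460 L.
Lower bound: ⌈460/140⌉ = 4 storage lockers.
A packing using 4 storage lockers:
  locker 1: 110 + 30 = 140
  locker 2: 90 + 30 + 10 + 10 = 140
  locker 3: 80 + 30 + 30 = 140
  locker 4: 30 + 10 = 40
This matches the lower bound, so 4 is optimal.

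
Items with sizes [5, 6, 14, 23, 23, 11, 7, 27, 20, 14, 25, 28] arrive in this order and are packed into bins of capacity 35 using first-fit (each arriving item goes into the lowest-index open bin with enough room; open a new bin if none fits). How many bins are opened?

7

  5 → bin 1 (new)  [load 5/35]
  6 → bin 1  [load 11/35]
  14 → bin 1  [load 25/35]
  23 → bin 2 (new)  [load 23/35]
  23 → bin 3 (new)  [load 23/35]
  11 → bin 2  [load 34/35]
  7 → bin 1  [load 32/35]
  27 → bin 4 (new)  [load 27/35]
  20 → bin 5 (new)  [load 20/35]
  14 → bin 5  [load 34/35]
  25 → bin 6 (new)  [load 25/35]
  28 → bin 7 (new)  [load 28/35]
7 bins opened.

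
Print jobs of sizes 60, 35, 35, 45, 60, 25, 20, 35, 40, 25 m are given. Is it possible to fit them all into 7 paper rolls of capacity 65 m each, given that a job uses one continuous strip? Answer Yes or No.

Yes

A valid assignment using 7 paper rolls:
  roll 1: 60 = 60
  roll 2: 60 = 60
  roll 3: 45 + 20 = 65
  roll 4: 40 + 25 = 65
  roll 5: 35 + 25 = 60
  roll 6: 35 = 35
  roll 7: 35 = 35
Every load is within 65 m, so 7 paper rolls suffice.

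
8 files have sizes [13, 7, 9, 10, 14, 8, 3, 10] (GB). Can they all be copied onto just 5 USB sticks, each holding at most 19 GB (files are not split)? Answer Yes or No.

Yes

A valid assignment using 5 USB sticks:
  USB stick 1: 14 + 3 = 17
  USB stick 2: 13 = 13
  USB stick 3: 10 + 9 = 19
  USB stick 4: 10 + 8 = 18
  USB stick 5: 7 = 7
Every load is within 19 GB, so 5 USB sticks suffice.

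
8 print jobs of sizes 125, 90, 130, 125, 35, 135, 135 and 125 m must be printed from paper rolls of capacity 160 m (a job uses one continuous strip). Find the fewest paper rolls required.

Total = 135 + 135 + 130 + 125 + 125 + 125 + 90 + 35 = 900 m.
Lower bound: ⌈900/160⌉ = 6 paper rolls.
Also, 7 print jobs each exceed 80 m, and no two of those can share a roll, so at least 7 paper rolls are needed.
A packing using 7 paper rolls:
  roll 1: 135 = 135
  roll 2: 135 = 135
  roll 3: 130 = 130
  roll 4: 125 + 35 = 160
  roll 5: 125 = 125
  roll 6: 125 = 125
  roll 7: 90 = 90
This matches the lower bound, so 7 is optimal.

7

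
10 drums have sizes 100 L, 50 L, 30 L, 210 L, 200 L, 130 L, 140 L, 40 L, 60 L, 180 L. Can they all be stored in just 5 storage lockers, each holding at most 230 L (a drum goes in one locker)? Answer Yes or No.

Total = 1140 L; ⌈1140/230⌉ = 5.
The bound of 5 does not rule out 5, but exhaustive search shows no assignment into 5 storage lockers of capacity 230 L exists — the minimum is 6.

No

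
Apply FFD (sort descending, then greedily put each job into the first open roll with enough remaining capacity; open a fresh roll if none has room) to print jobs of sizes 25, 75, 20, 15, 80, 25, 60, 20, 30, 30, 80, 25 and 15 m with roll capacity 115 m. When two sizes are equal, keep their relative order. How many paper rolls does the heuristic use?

Sorted descending: 80, 80, 75, 60, 30, 30, 25, 25, 25, 20, 20, 15, 15.
  80 → roll 1 (new)  [load 80/115]
  80 → roll 2 (new)  [load 80/115]
  75 → roll 3 (new)  [load 75/115]
  60 → roll 4 (new)  [load 60/115]
  30 → roll 1  [load 110/115]
  30 → roll 2  [load 110/115]
  25 → roll 3  [load 100/115]
  25 → roll 4  [load 85/115]
  25 → roll 4  [load 110/115]
  20 → roll 5 (new)  [load 20/115]
  20 → roll 5  [load 40/115]
  15 → roll 3  [load 115/115]
  15 → roll 5  [load 55/115]
5 paper rolls opened.

5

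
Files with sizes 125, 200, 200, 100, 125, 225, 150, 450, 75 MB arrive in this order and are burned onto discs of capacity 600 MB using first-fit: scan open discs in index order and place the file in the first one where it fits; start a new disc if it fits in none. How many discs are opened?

  125 → disc 1 (new)  [load 125/600]
  200 → disc 1  [load 325/600]
  200 → disc 1  [load 525/600]
  100 → disc 2 (new)  [load 100/600]
  125 → disc 2  [load 225/600]
  225 → disc 2  [load 450/600]
  150 → disc 2  [load 600/600]
  450 → disc 3 (new)  [load 450/600]
  75 → disc 1  [load 600/600]
3 discs opened.

3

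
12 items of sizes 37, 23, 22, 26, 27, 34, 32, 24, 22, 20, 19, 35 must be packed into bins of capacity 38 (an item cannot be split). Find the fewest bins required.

Total = 37 + 35 + 34 + 32 + 27 + 26 + 24 + 23 + 22 + 22 + 20 + 19 = 321.
Lower bound: ⌈321/38⌉ = 9 bins.
Also, 11 items each exceed 19, and no two of those can share a bin, so at least 11 bins are needed.
A packing using 12 bins:
  bin 1: 37 = 37
  bin 2: 35 = 35
  bin 3: 34 = 34
  bin 4: 32 = 32
  bin 5: 27 = 27
  bin 6: 26 = 26
  bin 7: 24 = 24
  bin 8: 23 = 23
  bin 9: 22 = 22
  bin 10: 22 = 22
  bin 11: 20 = 20
  bin 12: 19 = 19
No arrangement into 11 bins stays within capacity, so 12 is optimal.

12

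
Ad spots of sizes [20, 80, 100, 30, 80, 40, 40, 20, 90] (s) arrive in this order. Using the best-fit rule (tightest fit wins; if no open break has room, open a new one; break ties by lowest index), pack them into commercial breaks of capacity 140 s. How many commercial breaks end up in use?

4

  20 → break 1 (new)  [load 20/140]
  80 → break 1  [load 100/140]
  100 → break 2 (new)  [load 100/140]
  30 → break 1  [load 130/140]
  80 → break 3 (new)  [load 80/140]
  40 → break 2  [load 140/140]
  40 → break 3  [load 120/140]
  20 → break 3  [load 140/140]
  90 → break 4 (new)  [load 90/140]
4 commercial breaks opened.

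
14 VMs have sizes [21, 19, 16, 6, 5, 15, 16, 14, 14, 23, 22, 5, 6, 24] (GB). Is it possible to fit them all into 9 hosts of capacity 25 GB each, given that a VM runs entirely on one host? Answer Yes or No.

Total = 206 GB; ⌈206/25⌉ = 9.
10 VMs each exceed half the capacity and cannot share a host, forcing at least 10 hosts.
At least 10 hosts are required, but only 9 are allowed.

No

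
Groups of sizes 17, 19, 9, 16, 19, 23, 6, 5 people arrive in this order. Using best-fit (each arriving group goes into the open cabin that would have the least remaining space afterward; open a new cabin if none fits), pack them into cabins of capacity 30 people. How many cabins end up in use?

  17 → cabin 1 (new)  [load 17/30]
  19 → cabin 2 (new)  [load 19/30]
  9 → cabin 2  [load 28/30]
  16 → cabin 3 (new)  [load 16/30]
  19 → cabin 4 (new)  [load 19/30]
  23 → cabin 5 (new)  [load 23/30]
  6 → cabin 5  [load 29/30]
  5 → cabin 4  [load 24/30]
5 cabins opened.

5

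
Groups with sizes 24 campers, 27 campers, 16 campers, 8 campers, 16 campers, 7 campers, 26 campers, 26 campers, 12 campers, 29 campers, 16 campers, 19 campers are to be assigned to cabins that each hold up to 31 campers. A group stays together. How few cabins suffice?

9

Total = 29 + 27 + 26 + 26 + 24 + 19 + 16 + 16 + 16 + 12 + 8 + 7 = 226 campers.
Lower bound: ⌈226/31⌉ = 8 cabins.
Also, 9 groups each exceed 31/2 campers, and no two of those can share a cabin, so at least 9 cabins are needed.
A packing using 9 cabins:
  cabin 1: 29 = 29
  cabin 2: 27 = 27
  cabin 3: 26 = 26
  cabin 4: 26 = 26
  cabin 5: 24 + 7 = 31
  cabin 6: 19 + 12 = 31
  cabin 7: 16 + 8 = 24
  cabin 8: 16 = 16
  cabin 9: 16 = 16
This matches the lower bound, so 9 is optimal.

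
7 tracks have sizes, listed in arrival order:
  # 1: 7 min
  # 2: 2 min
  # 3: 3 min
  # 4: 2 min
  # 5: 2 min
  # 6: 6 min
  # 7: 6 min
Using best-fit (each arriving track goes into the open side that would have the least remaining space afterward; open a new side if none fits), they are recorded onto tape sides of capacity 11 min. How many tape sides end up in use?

3

  7 → side 1 (new)  [load 7/11]
  2 → side 1  [load 9/11]
  3 → side 2 (new)  [load 3/11]
  2 → side 1  [load 11/11]
  2 → side 2  [load 5/11]
  6 → side 2  [load 11/11]
  6 → side 3 (new)  [load 6/11]
3 tape sides opened.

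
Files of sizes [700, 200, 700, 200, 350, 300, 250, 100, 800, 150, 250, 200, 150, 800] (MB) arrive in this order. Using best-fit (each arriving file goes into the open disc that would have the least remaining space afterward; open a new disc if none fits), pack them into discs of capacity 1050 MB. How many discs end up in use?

  700 → disc 1 (new)  [load 700/1050]
  200 → disc 1  [load 900/1050]
  700 → disc 2 (new)  [load 700/1050]
  200 → disc 2  [load 900/1050]
  350 → disc 3 (new)  [load 350/1050]
  300 → disc 3  [load 650/1050]
  250 → disc 3  [load 900/1050]
  100 → disc 1  [load 1000/1050]
  800 → disc 4 (new)  [load 800/1050]
  150 → disc 2  [load 1050/1050]
  250 → disc 4  [load 1050/1050]
  200 → disc 5 (new)  [load 200/1050]
  150 → disc 3  [load 1050/1050]
  800 → disc 5  [load 1000/1050]
5 discs opened.

5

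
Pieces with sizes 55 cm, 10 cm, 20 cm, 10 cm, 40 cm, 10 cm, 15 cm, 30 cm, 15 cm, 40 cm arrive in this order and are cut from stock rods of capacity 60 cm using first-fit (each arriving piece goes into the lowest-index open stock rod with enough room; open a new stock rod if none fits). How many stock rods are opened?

  55 → stock rod 1 (new)  [load 55/60]
  10 → stock rod 2 (new)  [load 10/60]
  20 → stock rod 2  [load 30/60]
  10 → stock rod 2  [load 40/60]
  40 → stock rod 3 (new)  [load 40/60]
  10 → stock rod 2  [load 50/60]
  15 → stock rod 3  [load 55/60]
  30 → stock rod 4 (new)  [load 30/60]
  15 → stock rod 4  [load 45/60]
  40 → stock rod 5 (new)  [load 40/60]
5 stock rods opened.

5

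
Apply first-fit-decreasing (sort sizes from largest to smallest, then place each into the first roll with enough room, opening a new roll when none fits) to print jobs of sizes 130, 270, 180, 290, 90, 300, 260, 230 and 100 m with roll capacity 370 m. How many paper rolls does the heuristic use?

Sorted descending: 300, 290, 270, 260, 230, 180, 130, 100, 90.
  300 → roll 1 (new)  [load 300/370]
  290 → roll 2 (new)  [load 290/370]
  270 → roll 3 (new)  [load 270/370]
  260 → roll 4 (new)  [load 260/370]
  230 → roll 5 (new)  [load 230/370]
  180 → roll 6 (new)  [load 180/370]
  130 → roll 5  [load 360/370]
  100 → roll 3  [load 370/370]
  90 → roll 4  [load 350/370]
6 paper rolls opened.

6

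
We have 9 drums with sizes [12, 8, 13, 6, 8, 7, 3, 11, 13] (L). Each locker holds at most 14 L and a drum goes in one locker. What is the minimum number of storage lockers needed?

7

Total = 13 + 13 + 12 + 11 + 8 + 8 + 7 + 6 + 3 = 81 L.
Lower bound: ⌈81/14⌉ = 6 storage lockers.
A packing using 7 storage lockers:
  locker 1: 13 = 13
  locker 2: 13 = 13
  locker 3: 12 = 12
  locker 4: 11 + 3 = 14
  locker 5: 8 + 6 = 14
  locker 6: 8 = 8
  locker 7: 7 = 7
No arrangement into 6 storage lockers stays within capacity, so 7 is optimal.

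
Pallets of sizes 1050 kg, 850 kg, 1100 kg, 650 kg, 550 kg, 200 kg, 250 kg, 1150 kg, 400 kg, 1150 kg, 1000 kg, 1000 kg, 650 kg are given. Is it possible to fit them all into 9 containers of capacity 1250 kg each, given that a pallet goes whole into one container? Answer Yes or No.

A valid assignment using 9 containers:
  container 1: 1150 = 1150
  container 2: 1150 = 1150
  container 3: 1100 = 1100
  container 4: 1050 + 200 = 1250
  container 5: 1000 + 250 = 1250
  container 6: 1000 = 1000
  container 7: 850 + 400 = 1250
  container 8: 650 + 550 = 1200
  container 9: 650 = 650
Every load is within 1250 kg, so 9 containers suffice.

Yes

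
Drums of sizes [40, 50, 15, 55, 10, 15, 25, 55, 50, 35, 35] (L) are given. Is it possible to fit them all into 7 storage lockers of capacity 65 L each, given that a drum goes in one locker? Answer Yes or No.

A valid assignment using 7 storage lockers:
  locker 1: 55 + 10 = 65
  locker 2: 55 = 55
  locker 3: 50 + 15 = 65
  locker 4: 50 + 15 = 65
  locker 5: 40 + 25 = 65
  locker 6: 35 = 35
  locker 7: 35 = 35
Every load is within 65 L, so 7 storage lockers suffice.

Yes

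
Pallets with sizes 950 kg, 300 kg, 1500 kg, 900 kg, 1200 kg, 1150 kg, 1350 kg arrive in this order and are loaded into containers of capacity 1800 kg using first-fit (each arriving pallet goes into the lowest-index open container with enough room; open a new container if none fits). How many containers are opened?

  950 → container 1 (new)  [load 950/1800]
  300 → container 1  [load 1250/1800]
  1500 → container 2 (new)  [load 1500/1800]
  900 → container 3 (new)  [load 900/1800]
  1200 → container 4 (new)  [load 1200/1800]
  1150 → container 5 (new)  [load 1150/1800]
  1350 → container 6 (new)  [load 1350/1800]
6 containers opened.

6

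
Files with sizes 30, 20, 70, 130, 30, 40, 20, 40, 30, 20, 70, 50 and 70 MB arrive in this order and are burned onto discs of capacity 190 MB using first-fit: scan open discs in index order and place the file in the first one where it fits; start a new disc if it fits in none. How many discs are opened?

4

  30 → disc 1 (new)  [load 30/190]
  20 → disc 1  [load 50/190]
  70 → disc 1  [load 120/190]
  130 → disc 2 (new)  [load 130/190]
  30 → disc 1  [load 150/190]
  40 → disc 1  [load 190/190]
  20 → disc 2  [load 150/190]
  40 → disc 2  [load 190/190]
  30 → disc 3 (new)  [load 30/190]
  20 → disc 3  [load 50/190]
  70 → disc 3  [load 120/190]
  50 → disc 3  [load 170/190]
  70 → disc 4 (new)  [load 70/190]
4 discs opened.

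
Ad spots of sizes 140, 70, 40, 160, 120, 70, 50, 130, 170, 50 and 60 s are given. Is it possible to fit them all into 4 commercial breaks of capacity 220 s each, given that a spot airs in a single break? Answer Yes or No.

Total = 1060 s; ⌈1060/220⌉ = 5.
At least 5 commercial breaks are required, but only 4 are allowed.

No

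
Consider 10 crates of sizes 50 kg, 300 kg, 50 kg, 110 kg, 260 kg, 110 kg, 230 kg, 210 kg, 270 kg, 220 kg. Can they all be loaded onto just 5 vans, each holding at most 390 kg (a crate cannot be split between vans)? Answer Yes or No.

Total = 1810 kg; ⌈1810/390⌉ = 5.
6 crates each exceed half the capacity and cannot share a van, forcing at least 6 vans.
At least 6 vans are required, but only 5 are allowed.

No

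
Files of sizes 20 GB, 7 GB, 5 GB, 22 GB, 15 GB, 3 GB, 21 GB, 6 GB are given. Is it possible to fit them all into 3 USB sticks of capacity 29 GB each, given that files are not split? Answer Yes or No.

No

Total = 99 GB; ⌈99/29⌉ = 4.
At least 4 USB sticks are required, but only 3 are allowed.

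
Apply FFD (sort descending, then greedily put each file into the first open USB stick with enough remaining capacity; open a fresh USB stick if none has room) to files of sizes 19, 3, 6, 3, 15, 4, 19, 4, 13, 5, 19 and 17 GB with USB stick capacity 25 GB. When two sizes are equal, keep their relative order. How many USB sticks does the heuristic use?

6

Sorted descending: 19, 19, 19, 17, 15, 13, 6, 5, 4, 4, 3, 3.
  19 → USB stick 1 (new)  [load 19/25]
  19 → USB stick 2 (new)  [load 19/25]
  19 → USB stick 3 (new)  [load 19/25]
  17 → USB stick 4 (new)  [load 17/25]
  15 → USB stick 5 (new)  [load 15/25]
  13 → USB stick 6 (new)  [load 13/25]
  6 → USB stick 1  [load 25/25]
  5 → USB stick 2  [load 24/25]
  4 → USB stick 3  [load 23/25]
  4 → USB stick 4  [load 21/25]
  3 → USB stick 4  [load 24/25]
  3 → USB stick 5  [load 18/25]
6 USB sticks opened.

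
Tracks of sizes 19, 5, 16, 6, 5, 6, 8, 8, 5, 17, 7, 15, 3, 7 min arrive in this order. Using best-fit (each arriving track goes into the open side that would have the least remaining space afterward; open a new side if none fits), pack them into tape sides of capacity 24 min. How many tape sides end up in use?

6

  19 → side 1 (new)  [load 19/24]
  5 → side 1  [load 24/24]
  16 → side 2 (new)  [load 16/24]
  6 → side 2  [load 22/24]
  5 → side 3 (new)  [load 5/24]
  6 → side 3  [load 11/24]
  8 → side 3  [load 19/24]
  8 → side 4 (new)  [load 8/24]
  5 → side 3  [load 24/24]
  17 → side 5 (new)  [load 17/24]
  7 → side 5  [load 24/24]
  15 → side 4  [load 23/24]
  3 → side 6 (new)  [load 3/24]
  7 → side 6  [load 10/24]
6 tape sides opened.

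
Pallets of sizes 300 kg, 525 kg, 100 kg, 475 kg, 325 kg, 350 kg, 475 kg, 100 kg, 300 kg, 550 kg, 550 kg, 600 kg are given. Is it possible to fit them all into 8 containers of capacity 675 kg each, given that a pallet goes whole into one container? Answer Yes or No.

A valid assignment using 8 containers:
  container 1: 600 = 600
  container 2: 550 + 100 = 650
  container 3: 550 + 100 = 650
  container 4: 525 = 525
  container 5: 475 = 475
  container 6: 475 = 475
  container 7: 350 + 325 = 675
  container 8: 300 + 300 = 600
Every load is within 675 kg, so 8 containers suffice.

Yes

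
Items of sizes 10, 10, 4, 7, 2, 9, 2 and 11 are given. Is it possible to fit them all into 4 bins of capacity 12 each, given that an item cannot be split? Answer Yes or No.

Total = 55; ⌈55/12⌉ = 5.
At least 5 bins are required, but only 4 are allowed.

No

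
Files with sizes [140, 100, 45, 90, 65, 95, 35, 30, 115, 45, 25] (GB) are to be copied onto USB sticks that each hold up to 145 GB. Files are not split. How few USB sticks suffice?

Total = 140 + 115 + 100 + 95 + 90 + 65 + 45 + 45 + 35 + 30 + 25 = 785 GB.
Lower bound: ⌈785/145⌉ = 6 USB sticks.
A packing using 6 USB sticks:
  USB stick 1: 140 = 140
  USB stick 2: 115 + 30 = 145
  USB stick 3: 100 + 45 = 145
  USB stick 4: 95 + 45 = 140
  USB stick 5: 90 + 35 = 125
  USB stick 6: 65 + 25 = 90
This matches the lower bound, so 6 is optimal.

6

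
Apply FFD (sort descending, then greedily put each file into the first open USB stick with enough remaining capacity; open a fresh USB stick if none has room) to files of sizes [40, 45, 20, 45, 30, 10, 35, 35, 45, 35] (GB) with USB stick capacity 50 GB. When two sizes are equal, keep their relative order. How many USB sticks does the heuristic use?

Sorted descending: 45, 45, 45, 40, 35, 35, 35, 30, 20, 10.
  45 → USB stick 1 (new)  [load 45/50]
  45 → USB stick 2 (new)  [load 45/50]
  45 → USB stick 3 (new)  [load 45/50]
  40 → USB stick 4 (new)  [load 40/50]
  35 → USB stick 5 (new)  [load 35/50]
  35 → USB stick 6 (new)  [load 35/50]
  35 → USB stick 7 (new)  [load 35/50]
  30 → USB stick 8 (new)  [load 30/50]
  20 → USB stick 8  [load 50/50]
  10 → USB stick 4  [load 50/50]
8 USB sticks opened.

8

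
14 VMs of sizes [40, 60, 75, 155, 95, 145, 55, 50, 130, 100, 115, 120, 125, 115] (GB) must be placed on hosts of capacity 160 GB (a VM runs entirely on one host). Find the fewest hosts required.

10

Total = 155 + 145 + 130 + 125 + 120 + 115 + 115 + 100 + 95 + 75 + 60 + 55 + 50 + 40 = 1380 GB.
Lower bound: ⌈1380/160⌉ = 9 hosts.
A packing using 10 hosts:
  host 1: 155 = 155
  host 2: 145 = 145
  host 3: 130 = 130
  host 4: 125 = 125
  host 5: 120 + 40 = 160
  host 6: 115 = 115
  host 7: 115 = 115
  host 8: 100 + 60 = 160
  host 9: 95 + 55 = 150
  host 10: 75 + 50 = 125
No arrangement into 9 hosts stays within capacity, so 10 is optimal.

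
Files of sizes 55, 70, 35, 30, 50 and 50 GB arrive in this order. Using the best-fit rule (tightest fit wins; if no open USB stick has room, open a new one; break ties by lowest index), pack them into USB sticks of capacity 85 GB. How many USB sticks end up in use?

  55 → USB stick 1 (new)  [load 55/85]
  70 → USB stick 2 (new)  [load 70/85]
  35 → USB stick 3 (new)  [load 35/85]
  30 → USB stick 1  [load 85/85]
  50 → USB stick 3  [load 85/85]
  50 → USB stick 4 (new)  [load 50/85]
4 USB sticks opened.

4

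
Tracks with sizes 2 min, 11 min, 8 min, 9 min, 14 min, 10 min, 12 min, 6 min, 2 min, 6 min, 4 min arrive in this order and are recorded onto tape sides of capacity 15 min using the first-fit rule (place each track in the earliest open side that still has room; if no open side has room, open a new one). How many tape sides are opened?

6

  2 → side 1 (new)  [load 2/15]
  11 → side 1  [load 13/15]
  8 → side 2 (new)  [load 8/15]
  9 → side 3 (new)  [load 9/15]
  14 → side 4 (new)  [load 14/15]
  10 → side 5 (new)  [load 10/15]
  12 → side 6 (new)  [load 12/15]
  6 → side 2  [load 14/15]
  2 → side 1  [load 15/15]
  6 → side 3  [load 15/15]
  4 → side 5  [load 14/15]
6 tape sides opened.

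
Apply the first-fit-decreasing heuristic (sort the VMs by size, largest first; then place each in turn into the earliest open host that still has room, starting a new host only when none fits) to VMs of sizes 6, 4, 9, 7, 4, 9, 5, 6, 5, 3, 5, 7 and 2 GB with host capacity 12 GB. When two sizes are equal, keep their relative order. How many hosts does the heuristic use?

7

Sorted descending: 9, 9, 7, 7, 6, 6, 5, 5, 5, 4, 4, 3, 2.
  9 → host 1 (new)  [load 9/12]
  9 → host 2 (new)  [load 9/12]
  7 → host 3 (new)  [load 7/12]
  7 → host 4 (new)  [load 7/12]
  6 → host 5 (new)  [load 6/12]
  6 → host 5  [load 12/12]
  5 → host 3  [load 12/12]
  5 → host 4  [load 12/12]
  5 → host 6 (new)  [load 5/12]
  4 → host 6  [load 9/12]
  4 → host 7 (new)  [load 4/12]
  3 → host 1  [load 12/12]
  2 → host 2  [load 11/12]
7 hosts opened.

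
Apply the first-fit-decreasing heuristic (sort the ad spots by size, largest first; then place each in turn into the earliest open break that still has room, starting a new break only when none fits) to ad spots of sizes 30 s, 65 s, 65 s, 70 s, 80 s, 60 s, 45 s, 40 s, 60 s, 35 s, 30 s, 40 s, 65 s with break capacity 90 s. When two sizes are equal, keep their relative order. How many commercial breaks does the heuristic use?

Sorted descending: 80, 70, 65, 65, 65, 60, 60, 45, 40, 40, 35, 30, 30.
  80 → break 1 (new)  [load 80/90]
  70 → break 2 (new)  [load 70/90]
  65 → break 3 (new)  [load 65/90]
  65 → break 4 (new)  [load 65/90]
  65 → break 5 (new)  [load 65/90]
  60 → break 6 (new)  [load 60/90]
  60 → break 7 (new)  [load 60/90]
  45 → break 8 (new)  [load 45/90]
  40 → break 8  [load 85/90]
  40 → break 9 (new)  [load 40/90]
  35 → break 9  [load 75/90]
  30 → break 6  [load 90/90]
  30 → break 7  [load 90/90]
9 commercial breaks opened.

9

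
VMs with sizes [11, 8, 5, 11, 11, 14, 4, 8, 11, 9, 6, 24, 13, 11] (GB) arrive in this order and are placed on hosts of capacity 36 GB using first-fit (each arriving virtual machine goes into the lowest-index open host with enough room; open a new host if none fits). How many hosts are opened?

5

  11 → host 1 (new)  [load 11/36]
  8 → host 1  [load 19/36]
  5 → host 1  [load 24/36]
  11 → host 1  [load 35/36]
  11 → host 2 (new)  [load 11/36]
  14 → host 2  [load 25/36]
  4 → host 2  [load 29/36]
  8 → host 3 (new)  [load 8/36]
  11 → host 3  [load 19/36]
  9 → host 3  [load 28/36]
  6 → host 2  [load 35/36]
  24 → host 4 (new)  [load 24/36]
  13 → host 5 (new)  [load 13/36]
  11 → host 4  [load 35/36]
5 hosts opened.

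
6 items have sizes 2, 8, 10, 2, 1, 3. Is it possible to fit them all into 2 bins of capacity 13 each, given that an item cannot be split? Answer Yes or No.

Yes

A valid assignment using 2 bins:
  bin 1: 10 + 3 = 13
  bin 2: 8 + 2 + 2 + 1 = 13
Every load is within 13, so 2 bins suffice.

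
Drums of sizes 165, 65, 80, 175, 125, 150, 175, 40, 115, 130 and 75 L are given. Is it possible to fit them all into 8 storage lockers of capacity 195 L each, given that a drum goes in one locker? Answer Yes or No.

Yes

A valid assignment using 8 storage lockers:
  locker 1: 175 = 175
  locker 2: 175 = 175
  locker 3: 165 = 165
  locker 4: 150 + 40 = 190
  locker 5: 130 + 65 = 195
  locker 6: 125 = 125
  locker 7: 115 + 80 = 195
  locker 8: 75 = 75
Every load is within 195 L, so 8 storage lockers suffice.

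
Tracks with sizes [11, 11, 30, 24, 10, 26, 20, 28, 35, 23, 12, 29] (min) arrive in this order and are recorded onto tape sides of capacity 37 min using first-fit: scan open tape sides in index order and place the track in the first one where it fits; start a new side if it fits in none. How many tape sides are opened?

9

  11 → side 1 (new)  [load 11/37]
  11 → side 1  [load 22/37]
  30 → side 2 (new)  [load 30/37]
  24 → side 3 (new)  [load 24/37]
  10 → side 1  [load 32/37]
  26 → side 4 (new)  [load 26/37]
  20 → side 5 (new)  [load 20/37]
  28 → side 6 (new)  [load 28/37]
  35 → side 7 (new)  [load 35/37]
  23 → side 8 (new)  [load 23/37]
  12 → side 3  [load 36/37]
  29 → side 9 (new)  [load 29/37]
9 tape sides opened.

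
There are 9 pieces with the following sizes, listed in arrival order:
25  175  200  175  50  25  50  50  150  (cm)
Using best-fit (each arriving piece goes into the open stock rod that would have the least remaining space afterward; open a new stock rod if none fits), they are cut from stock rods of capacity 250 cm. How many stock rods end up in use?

  25 → stock rod 1 (new)  [load 25/250]
  175 → stock rod 1  [load 200/250]
  200 → stock rod 2 (new)  [load 200/250]
  175 → stock rod 3 (new)  [load 175/250]
  50 → stock rod 1  [load 250/250]
  25 → stock rod 2  [load 225/250]
  50 → stock rod 3  [load 225/250]
  50 → stock rod 4 (new)  [load 50/250]
  150 → stock rod 4  [load 200/250]
4 stock rods opened.

4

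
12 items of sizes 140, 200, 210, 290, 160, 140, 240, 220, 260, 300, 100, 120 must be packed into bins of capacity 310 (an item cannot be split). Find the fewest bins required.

Total = 300 + 290 + 260 + 240 + 220 + 210 + 200 + 160 + 140 + 140 + 120 + 100 = 2380.
Lower bound: ⌈2380/310⌉ = 8 bins.
A packing using 9 bins:
  bin 1: 300 = 300
  bin 2: 290 = 290
  bin 3: 260 = 260
  bin 4: 240 = 240
  bin 5: 220 = 220
  bin 6: 210 + 100 = 310
  bin 7: 200 = 200
  bin 8: 160 + 140 = 300
  bin 9: 140 + 120 = 260
No arrangement into 8 bins stays within capacity, so 9 is optimal.

9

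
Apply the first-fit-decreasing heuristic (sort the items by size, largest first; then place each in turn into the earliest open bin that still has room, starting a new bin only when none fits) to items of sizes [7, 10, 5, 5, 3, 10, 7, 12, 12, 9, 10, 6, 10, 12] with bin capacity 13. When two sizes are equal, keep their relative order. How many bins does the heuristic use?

11

Sorted descending: 12, 12, 12, 10, 10, 10, 10, 9, 7, 7, 6, 5, 5, 3.
  12 → bin 1 (new)  [load 12/13]
  12 → bin 2 (new)  [load 12/13]
  12 → bin 3 (new)  [load 12/13]
  10 → bin 4 (new)  [load 10/13]
  10 → bin 5 (new)  [load 10/13]
  10 → bin 6 (new)  [load 10/13]
  10 → bin 7 (new)  [load 10/13]
  9 → bin 8 (new)  [load 9/13]
  7 → bin 9 (new)  [load 7/13]
  7 → bin 10 (new)  [load 7/13]
  6 → bin 9  [load 13/13]
  5 → bin 10  [load 12/13]
  5 → bin 11 (new)  [load 5/13]
  3 → bin 4  [load 13/13]
11 bins opened.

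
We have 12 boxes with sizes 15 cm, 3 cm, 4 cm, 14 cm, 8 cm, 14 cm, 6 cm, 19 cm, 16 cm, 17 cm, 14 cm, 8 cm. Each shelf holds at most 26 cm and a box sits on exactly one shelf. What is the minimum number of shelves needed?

Total = 19 + 17 + 16 + 15 + 14 + 14 + 14 + 8 + 8 + 6 + 4 + 3 = 138 cm.
Lower bound: ⌈138/26⌉ = 6 shelves.
Also, 7 boxes each exceed 13 cm, and no two of those can share a shelf, so at least 7 shelves are needed.
A packing using 7 shelves:
  shelf 1: 19 + 6 = 25
  shelf 2: 17 + 8 = 25
  shelf 3: 16 + 8 = 24
  shelf 4: 15 + 4 + 3 = 22
  shelf 5: 14 = 14
  shelf 6: 14 = 14
  shelf 7: 14 = 14
This matches the lower bound, so 7 is optimal.

7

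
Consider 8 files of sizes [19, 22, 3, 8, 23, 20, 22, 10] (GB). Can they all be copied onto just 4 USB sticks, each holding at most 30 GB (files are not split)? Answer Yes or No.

Total = 127 GB; ⌈127/30⌉ = 5.
At least 5 USB sticks are required, but only 4 are allowed.

No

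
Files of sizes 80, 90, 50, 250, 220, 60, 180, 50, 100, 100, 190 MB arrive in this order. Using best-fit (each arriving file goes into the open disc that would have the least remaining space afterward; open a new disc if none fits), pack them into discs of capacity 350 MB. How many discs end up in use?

5

  80 → disc 1 (new)  [load 80/350]
  90 → disc 1  [load 170/350]
  50 → disc 1  [load 220/350]
  250 → disc 2 (new)  [load 250/350]
  220 → disc 3 (new)  [load 220/350]
  60 → disc 2  [load 310/350]
  180 → disc 4 (new)  [load 180/350]
  50 → disc 1  [load 270/350]
  100 → disc 3  [load 320/350]
  100 → disc 4  [load 280/350]
  190 → disc 5 (new)  [load 190/350]
5 discs opened.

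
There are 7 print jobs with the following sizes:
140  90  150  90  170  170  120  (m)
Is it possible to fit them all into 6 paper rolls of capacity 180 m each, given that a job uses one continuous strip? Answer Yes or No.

A valid assignment using 6 paper rolls:
  roll 1: 170 = 170
  roll 2: 170 = 170
  roll 3: 150 = 150
  roll 4: 140 = 140
  roll 5: 120 = 120
  roll 6: 90 + 90 = 180
Every load is within 180 m, so 6 paper rolls suffice.

Yes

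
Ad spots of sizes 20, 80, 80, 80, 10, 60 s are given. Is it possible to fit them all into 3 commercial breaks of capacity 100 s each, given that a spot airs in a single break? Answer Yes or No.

Total = 330 s; ⌈330/100⌉ = 4.
At least 4 commercial breaks are required, but only 3 are allowed.

No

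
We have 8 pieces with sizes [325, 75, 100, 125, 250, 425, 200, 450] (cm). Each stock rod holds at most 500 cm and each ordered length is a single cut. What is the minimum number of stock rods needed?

5

Total = 450 + 425 + 325 + 250 + 200 + 125 + 100 + 75 = 1950 cm.
Lower bound: ⌈1950/500⌉ = 4 stock rods.
A packing using 5 stock rods:
  stock rod 1: 450 = 450
  stock rod 2: 425 + 75 = 500
  stock rod 3: 325 + 125 = 450
  stock rod 4: 250 + 200 = 450
  stock rod 5: 100 = 100
No arrangement into 4 stock rods stays within capacity, so 5 is optimal.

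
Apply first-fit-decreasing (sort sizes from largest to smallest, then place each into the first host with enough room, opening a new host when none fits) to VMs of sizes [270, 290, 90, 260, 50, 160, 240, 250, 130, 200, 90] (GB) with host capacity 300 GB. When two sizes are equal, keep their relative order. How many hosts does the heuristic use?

8

Sorted descending: 290, 270, 260, 250, 240, 200, 160, 130, 90, 90, 50.
  290 → host 1 (new)  [load 290/300]
  270 → host 2 (new)  [load 270/300]
  260 → host 3 (new)  [load 260/300]
  250 → host 4 (new)  [load 250/300]
  240 → host 5 (new)  [load 240/300]
  200 → host 6 (new)  [load 200/300]
  160 → host 7 (new)  [load 160/300]
  130 → host 7  [load 290/300]
  90 → host 6  [load 290/300]
  90 → host 8 (new)  [load 90/300]
  50 → host 4  [load 300/300]
8 hosts opened.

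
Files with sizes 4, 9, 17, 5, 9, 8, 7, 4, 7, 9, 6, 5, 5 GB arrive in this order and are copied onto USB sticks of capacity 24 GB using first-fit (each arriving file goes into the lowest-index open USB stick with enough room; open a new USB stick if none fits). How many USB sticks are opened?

  4 → USB stick 1 (new)  [load 4/24]
  9 → USB stick 1  [load 13/24]
  17 → USB stick 2 (new)  [load 17/24]
  5 → USB stick 1  [load 18/24]
  9 → USB stick 3 (new)  [load 9/24]
  8 → USB stick 3  [load 17/24]
  7 → USB stick 2  [load 24/24]
  4 → USB stick 1  [load 22/24]
  7 → USB stick 3  [load 24/24]
  9 → USB stick 4 (new)  [load 9/24]
  6 → USB stick 4  [load 15/24]
  5 → USB stick 4  [load 20/24]
  5 → USB stick 5 (new)  [load 5/24]
5 USB sticks opened.

5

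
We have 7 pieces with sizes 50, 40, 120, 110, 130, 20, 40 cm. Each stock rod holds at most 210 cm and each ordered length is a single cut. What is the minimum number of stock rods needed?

Total = 130 + 120 + 110 + 50 + 40 + 40 + 20 = 510 cm.
Lower bound: ⌈510/210⌉ = 3 stock rods.
A packing using 3 stock rods:
  stock rod 1: 130 + 50 + 20 = 200
  stock rod 2: 120 + 40 + 40 = 200
  stock rod 3: 110 = 110
This matches the lower bound, so 3 is optimal.

3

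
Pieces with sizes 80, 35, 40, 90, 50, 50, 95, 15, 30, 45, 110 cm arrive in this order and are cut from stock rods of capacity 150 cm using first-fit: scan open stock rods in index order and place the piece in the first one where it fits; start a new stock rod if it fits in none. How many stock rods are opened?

5

  80 → stock rod 1 (new)  [load 80/150]
  35 → stock rod 1  [load 115/150]
  40 → stock rod 2 (new)  [load 40/150]
  90 → stock rod 2  [load 130/150]
  50 → stock rod 3 (new)  [load 50/150]
  50 → stock rod 3  [load 100/150]
  95 → stock rod 4 (new)  [load 95/150]
  15 → stock rod 1  [load 130/150]
  30 → stock rod 3  [load 130/150]
  45 → stock rod 4  [load 140/150]
  110 → stock rod 5 (new)  [load 110/150]
5 stock rods opened.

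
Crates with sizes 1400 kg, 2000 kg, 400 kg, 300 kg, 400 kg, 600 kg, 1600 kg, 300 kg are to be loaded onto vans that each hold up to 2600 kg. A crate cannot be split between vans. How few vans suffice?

Total = 2000 + 1600 + 1400 + 600 + 400 + 400 + 300 + 300 = 7000 kg.
Lower bound: ⌈7000/2600⌉ = 3 vans.
A packing using 3 vans:
  van 1: 2000 + 600 = 2600
  van 2: 1600 + 400 + 400 = 2400
  van 3: 1400 + 300 + 300 = 2000
This matches the lower bound, so 3 is optimal.

3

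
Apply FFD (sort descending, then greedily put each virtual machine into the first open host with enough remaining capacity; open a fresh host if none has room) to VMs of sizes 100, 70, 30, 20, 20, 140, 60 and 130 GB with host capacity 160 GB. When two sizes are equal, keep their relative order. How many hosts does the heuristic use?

Sorted descending: 140, 130, 100, 70, 60, 30, 20, 20.
  140 → host 1 (new)  [load 140/160]
  130 → host 2 (new)  [load 130/160]
  100 → host 3 (new)  [load 100/160]
  70 → host 4 (new)  [load 70/160]
  60 → host 3  [load 160/160]
  30 → host 2  [load 160/160]
  20 → host 1  [load 160/160]
  20 → host 4  [load 90/160]
4 hosts opened.

4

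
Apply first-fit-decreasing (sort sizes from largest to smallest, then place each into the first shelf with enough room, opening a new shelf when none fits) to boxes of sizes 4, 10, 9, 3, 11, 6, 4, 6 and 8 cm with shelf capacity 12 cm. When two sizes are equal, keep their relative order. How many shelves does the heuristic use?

Sorted descending: 11, 10, 9, 8, 6, 6, 4, 4, 3.
  11 → shelf 1 (new)  [load 11/12]
  10 → shelf 2 (new)  [load 10/12]
  9 → shelf 3 (new)  [load 9/12]
  8 → shelf 4 (new)  [load 8/12]
  6 → shelf 5 (new)  [load 6/12]
  6 → shelf 5  [load 12/12]
  4 → shelf 4  [load 12/12]
  4 → shelf 6 (new)  [load 4/12]
  3 → shelf 3  [load 12/12]
6 shelves opened.

6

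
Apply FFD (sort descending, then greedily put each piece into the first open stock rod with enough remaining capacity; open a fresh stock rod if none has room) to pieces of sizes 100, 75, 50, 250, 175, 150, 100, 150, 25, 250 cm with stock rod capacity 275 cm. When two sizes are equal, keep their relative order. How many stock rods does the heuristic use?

5

Sorted descending: 250, 250, 175, 150, 150, 100, 100, 75, 50, 25.
  250 → stock rod 1 (new)  [load 250/275]
  250 → stock rod 2 (new)  [load 250/275]
  175 → stock rod 3 (new)  [load 175/275]
  150 → stock rod 4 (new)  [load 150/275]
  150 → stock rod 5 (new)  [load 150/275]
  100 → stock rod 3  [load 275/275]
  100 → stock rod 4  [load 250/275]
  75 → stock rod 5  [load 225/275]
  50 → stock rod 5  [load 275/275]
  25 → stock rod 1  [load 275/275]
5 stock rods opened.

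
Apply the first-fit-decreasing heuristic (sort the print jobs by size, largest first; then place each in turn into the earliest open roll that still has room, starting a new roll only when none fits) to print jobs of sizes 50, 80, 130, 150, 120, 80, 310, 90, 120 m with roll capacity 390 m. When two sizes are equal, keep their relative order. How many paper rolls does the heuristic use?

3

Sorted descending: 310, 150, 130, 120, 120, 90, 80, 80, 50.
  310 → roll 1 (new)  [load 310/390]
  150 → roll 2 (new)  [load 150/390]
  130 → roll 2  [load 280/390]
  120 → roll 3 (new)  [load 120/390]
  120 → roll 3  [load 240/390]
  90 → roll 2  [load 370/390]
  80 → roll 1  [load 390/390]
  80 → roll 3  [load 320/390]
  50 → roll 3  [load 370/390]
3 paper rolls opened.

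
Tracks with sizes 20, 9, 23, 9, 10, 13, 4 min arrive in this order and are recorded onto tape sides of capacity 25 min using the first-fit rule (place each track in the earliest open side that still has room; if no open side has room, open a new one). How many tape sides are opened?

4

  20 → side 1 (new)  [load 20/25]
  9 → side 2 (new)  [load 9/25]
  23 → side 3 (new)  [load 23/25]
  9 → side 2  [load 18/25]
  10 → side 4 (new)  [load 10/25]
  13 → side 4  [load 23/25]
  4 → side 1  [load 24/25]
4 tape sides opened.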